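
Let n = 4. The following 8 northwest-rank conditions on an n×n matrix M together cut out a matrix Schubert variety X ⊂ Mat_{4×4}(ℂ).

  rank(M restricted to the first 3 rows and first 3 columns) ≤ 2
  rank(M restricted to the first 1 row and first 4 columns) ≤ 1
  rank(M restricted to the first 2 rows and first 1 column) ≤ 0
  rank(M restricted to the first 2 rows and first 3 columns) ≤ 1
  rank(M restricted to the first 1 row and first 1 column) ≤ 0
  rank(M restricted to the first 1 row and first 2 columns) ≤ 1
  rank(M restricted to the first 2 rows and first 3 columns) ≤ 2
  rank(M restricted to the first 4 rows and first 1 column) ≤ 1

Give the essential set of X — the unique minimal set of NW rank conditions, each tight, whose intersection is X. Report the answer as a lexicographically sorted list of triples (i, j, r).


Rank table r_w(4×4) implied by the 8 constraints:

  0 1 1 1
  0 1 1 2
  1 2 2 3
  1 2 3 4

giving w = (2, 4, 1, 3) via Δ²R.

ℓ(w)=3; the 2 essential cells (i,j,r):

[(2, 1, 0), (2, 3, 1)]


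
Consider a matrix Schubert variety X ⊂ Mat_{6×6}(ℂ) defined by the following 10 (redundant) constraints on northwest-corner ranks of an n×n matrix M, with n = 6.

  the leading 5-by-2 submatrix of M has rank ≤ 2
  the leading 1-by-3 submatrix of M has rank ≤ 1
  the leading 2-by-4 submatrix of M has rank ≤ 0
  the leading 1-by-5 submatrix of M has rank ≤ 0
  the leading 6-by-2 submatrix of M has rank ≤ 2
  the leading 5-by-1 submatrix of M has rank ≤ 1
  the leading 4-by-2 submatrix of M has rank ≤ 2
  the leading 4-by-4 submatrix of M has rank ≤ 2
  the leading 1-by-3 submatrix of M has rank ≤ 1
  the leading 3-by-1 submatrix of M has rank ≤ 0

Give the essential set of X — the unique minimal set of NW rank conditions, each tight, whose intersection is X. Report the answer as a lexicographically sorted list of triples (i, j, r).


Rank table r_w(6×6) implied by the 10 constraints:

  i=1: 0 0 0 0 0 1
  i=2: 0 0 0 0 1 2
  i=3: 0 1 1 1 2 3
  i=4: 1 2 2 2 3 4
  i=5: 1 2 3 3 4 5
  i=6: 1 2 3 4 5 6

hence w(1..6) = (6, 5, 2, 1, 3, 4).

D(w) has 10 cells with 3 SE-corners; essential set:

[(1, 5, 0), (2, 4, 0), (3, 1, 0)]


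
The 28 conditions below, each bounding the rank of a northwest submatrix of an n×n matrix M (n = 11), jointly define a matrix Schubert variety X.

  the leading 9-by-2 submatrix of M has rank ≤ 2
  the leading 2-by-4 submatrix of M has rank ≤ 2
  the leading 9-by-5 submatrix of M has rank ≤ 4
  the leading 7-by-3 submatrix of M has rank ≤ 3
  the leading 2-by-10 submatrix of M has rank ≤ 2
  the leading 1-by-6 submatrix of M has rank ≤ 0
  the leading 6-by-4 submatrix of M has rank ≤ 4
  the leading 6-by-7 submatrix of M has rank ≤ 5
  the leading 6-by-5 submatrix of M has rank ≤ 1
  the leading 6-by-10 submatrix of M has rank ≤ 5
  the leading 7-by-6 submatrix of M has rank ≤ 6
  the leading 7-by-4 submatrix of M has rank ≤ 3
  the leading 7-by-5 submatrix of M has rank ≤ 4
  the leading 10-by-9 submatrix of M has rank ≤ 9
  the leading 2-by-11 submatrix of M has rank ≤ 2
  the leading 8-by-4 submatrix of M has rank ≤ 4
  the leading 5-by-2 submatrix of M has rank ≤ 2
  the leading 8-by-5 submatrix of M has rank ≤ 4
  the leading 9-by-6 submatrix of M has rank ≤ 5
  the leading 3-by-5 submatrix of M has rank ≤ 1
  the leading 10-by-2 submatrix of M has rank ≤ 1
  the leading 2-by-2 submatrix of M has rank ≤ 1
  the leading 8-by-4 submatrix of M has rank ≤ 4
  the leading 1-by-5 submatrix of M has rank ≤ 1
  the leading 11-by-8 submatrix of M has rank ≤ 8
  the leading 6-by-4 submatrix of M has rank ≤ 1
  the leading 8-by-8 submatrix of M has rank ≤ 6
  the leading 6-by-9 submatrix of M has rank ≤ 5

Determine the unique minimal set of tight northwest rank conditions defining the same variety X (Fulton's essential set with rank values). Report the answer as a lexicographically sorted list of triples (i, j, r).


Computing R[i][j] = min implied NW-rank bound (n=11, 28 conditions):

  i=1: 0  0  0  0  0  0  1  1  1  1  1
  i=2: 1  1  1  1  1  1  2  2  2  2  2
  i=3: 1  1  1  1  1  2  3  3  3  3  3
  i=4: 1  1  1  1  1  2  3  4  4  4  4
  i=5: 1  1  1  1  1  2  3  4  5  5  5
  i=6: 1  1  1  1  1  2  3  4  5  5  6
  i=7: 1  1  2  2  2  3  4  5  6  6  7
  i=8: 1  1  2  3  3  4  5  6  7  7  8
  i=9: 1  1  2  3  4  5  6  7  8  8  9
  i=10: 1  1  2  3  4  5  6  7  8  9  10
  i=11: 1  2  3  4  5  6  7  8  9  10  11

so w = (7, 1, 6, 8, 9, 11, 3, 4, 5, 10, 2).

D(w) has 27 cells with 4 SE-corners; essential set:

[(1, 6, 0), (6, 5, 1), (6, 10, 5), (10, 2, 1)]


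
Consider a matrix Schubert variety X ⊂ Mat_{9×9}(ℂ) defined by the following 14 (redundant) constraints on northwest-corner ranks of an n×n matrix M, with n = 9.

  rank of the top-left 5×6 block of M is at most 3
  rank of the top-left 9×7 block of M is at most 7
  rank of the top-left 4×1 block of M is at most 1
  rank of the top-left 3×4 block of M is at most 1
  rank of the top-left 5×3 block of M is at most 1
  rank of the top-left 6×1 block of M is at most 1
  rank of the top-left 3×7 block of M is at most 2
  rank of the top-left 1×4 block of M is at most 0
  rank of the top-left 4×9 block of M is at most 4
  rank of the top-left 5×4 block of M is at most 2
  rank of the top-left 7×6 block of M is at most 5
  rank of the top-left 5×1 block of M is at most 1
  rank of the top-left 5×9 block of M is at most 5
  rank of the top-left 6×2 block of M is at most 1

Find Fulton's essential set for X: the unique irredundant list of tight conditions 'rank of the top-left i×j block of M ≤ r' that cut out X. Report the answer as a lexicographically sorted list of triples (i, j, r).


Propagating the 14 rank bounds to every northwest block:

  0 | 0 | 0 | 0 | 1 | 1 | 1 | 1 | 1
  1 | 1 | 1 | 1 | 2 | 2 | 2 | 2 | 2
  1 | 1 | 1 | 1 | 2 | 2 | 2 | 3 | 3
  1 | 1 | 1 | 2 | 3 | 3 | 3 | 4 | 4
  1 | 1 | 1 | 2 | 3 | 3 | 4 | 5 | 5
  1 | 1 | 2 | 3 | 4 | 4 | 5 | 6 | 6
  1 | 2 | 3 | 4 | 5 | 5 | 6 | 7 | 7
  1 | 2 | 3 | 4 | 5 | 6 | 7 | 8 | 8
  1 | 2 | 3 | 4 | 5 | 6 | 7 | 8 | 9

the unique w with this rank table is (5, 1, 8, 4, 7, 3, 2, 6, 9).

Fulton essential set (6 of the 15 Rothe cells):

[(1, 4, 0), (3, 4, 1), (3, 7, 2), (5, 3, 1), (5, 6, 3), (6, 2, 1)]


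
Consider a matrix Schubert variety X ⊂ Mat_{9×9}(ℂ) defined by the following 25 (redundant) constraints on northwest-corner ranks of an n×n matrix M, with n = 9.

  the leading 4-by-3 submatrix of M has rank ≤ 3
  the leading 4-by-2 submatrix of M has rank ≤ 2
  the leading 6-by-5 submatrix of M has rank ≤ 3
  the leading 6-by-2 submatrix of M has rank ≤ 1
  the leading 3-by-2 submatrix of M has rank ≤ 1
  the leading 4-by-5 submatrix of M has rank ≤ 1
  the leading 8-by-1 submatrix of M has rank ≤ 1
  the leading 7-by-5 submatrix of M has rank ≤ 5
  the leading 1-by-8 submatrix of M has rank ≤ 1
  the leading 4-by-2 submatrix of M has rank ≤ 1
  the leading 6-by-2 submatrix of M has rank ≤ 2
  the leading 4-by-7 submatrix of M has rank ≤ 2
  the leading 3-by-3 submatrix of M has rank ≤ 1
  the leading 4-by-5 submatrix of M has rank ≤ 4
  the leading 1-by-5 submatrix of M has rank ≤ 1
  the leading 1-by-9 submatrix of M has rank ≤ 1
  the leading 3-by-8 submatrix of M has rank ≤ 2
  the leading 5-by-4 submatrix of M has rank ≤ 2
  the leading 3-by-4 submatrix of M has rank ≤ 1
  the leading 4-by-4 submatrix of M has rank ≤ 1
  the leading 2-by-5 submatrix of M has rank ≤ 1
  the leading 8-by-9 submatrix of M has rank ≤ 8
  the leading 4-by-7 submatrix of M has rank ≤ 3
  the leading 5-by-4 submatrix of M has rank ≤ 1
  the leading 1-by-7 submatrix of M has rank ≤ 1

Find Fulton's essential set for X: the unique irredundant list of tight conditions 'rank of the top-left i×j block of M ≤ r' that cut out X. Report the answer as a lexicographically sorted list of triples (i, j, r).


Propagating the 25 rank bounds to every northwest block:

  R[1]: 1 | 1 | 1 | 1 | 1 | 1 | 1 | 1 | 1
  R[2]: 1 | 1 | 1 | 1 | 1 | 2 | 2 | 2 | 2
  R[3]: 1 | 1 | 1 | 1 | 1 | 2 | 2 | 2 | 3
  R[4]: 1 | 1 | 1 | 1 | 1 | 2 | 2 | 3 | 4
  R[5]: 1 | 1 | 1 | 1 | 2 | 3 | 3 | 4 | 5
  R[6]: 1 | 1 | 2 | 2 | 3 | 4 | 4 | 5 | 6
  R[7]: 1 | 2 | 3 | 3 | 4 | 5 | 5 | 6 | 7
  R[8]: 1 | 2 | 3 | 4 | 5 | 6 | 6 | 7 | 8
  R[9]: 1 | 2 | 3 | 4 | 5 | 6 | 7 | 8 | 9

so w = (1, 6, 9, 8, 5, 3, 2, 4, 7).

Rothe diagram D(w) (19 cells), 5 SE-corners (essential conditions):

[(3, 8, 2), (4, 5, 1), (4, 7, 2), (5, 4, 1), (6, 2, 1)]


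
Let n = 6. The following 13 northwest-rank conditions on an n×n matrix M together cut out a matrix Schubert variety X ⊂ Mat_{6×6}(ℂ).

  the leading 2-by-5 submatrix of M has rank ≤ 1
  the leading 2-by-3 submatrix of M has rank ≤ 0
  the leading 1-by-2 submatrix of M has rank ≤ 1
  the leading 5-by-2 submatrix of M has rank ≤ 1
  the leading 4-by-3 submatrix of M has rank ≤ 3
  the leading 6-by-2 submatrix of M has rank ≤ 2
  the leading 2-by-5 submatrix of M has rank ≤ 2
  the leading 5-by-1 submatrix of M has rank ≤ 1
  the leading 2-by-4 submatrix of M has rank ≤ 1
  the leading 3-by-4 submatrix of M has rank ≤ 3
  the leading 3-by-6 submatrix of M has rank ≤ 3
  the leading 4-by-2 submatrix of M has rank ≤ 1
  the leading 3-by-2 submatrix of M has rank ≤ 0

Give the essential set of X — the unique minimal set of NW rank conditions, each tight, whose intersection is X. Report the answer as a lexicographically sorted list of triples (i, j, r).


Recovering R(i,j) via the rank-extension bound from the 13 conditions:

  row 1: 0 | 0 | 0 | 1 | 1 | 1
  row 2: 0 | 0 | 0 | 1 | 1 | 2
  row 3: 0 | 0 | 1 | 2 | 2 | 3
  row 4: 1 | 1 | 2 | 3 | 3 | 4
  row 5: 1 | 1 | 2 | 3 | 4 | 5
  row 6: 1 | 2 | 3 | 4 | 5 | 6

second differences of R give the permutation w = (4, 6, 3, 1, 5, 2).

D(w) has 10 cells with 4 SE-corners; essential set:

[(2, 3, 0), (2, 5, 1), (3, 2, 0), (5, 2, 1)]


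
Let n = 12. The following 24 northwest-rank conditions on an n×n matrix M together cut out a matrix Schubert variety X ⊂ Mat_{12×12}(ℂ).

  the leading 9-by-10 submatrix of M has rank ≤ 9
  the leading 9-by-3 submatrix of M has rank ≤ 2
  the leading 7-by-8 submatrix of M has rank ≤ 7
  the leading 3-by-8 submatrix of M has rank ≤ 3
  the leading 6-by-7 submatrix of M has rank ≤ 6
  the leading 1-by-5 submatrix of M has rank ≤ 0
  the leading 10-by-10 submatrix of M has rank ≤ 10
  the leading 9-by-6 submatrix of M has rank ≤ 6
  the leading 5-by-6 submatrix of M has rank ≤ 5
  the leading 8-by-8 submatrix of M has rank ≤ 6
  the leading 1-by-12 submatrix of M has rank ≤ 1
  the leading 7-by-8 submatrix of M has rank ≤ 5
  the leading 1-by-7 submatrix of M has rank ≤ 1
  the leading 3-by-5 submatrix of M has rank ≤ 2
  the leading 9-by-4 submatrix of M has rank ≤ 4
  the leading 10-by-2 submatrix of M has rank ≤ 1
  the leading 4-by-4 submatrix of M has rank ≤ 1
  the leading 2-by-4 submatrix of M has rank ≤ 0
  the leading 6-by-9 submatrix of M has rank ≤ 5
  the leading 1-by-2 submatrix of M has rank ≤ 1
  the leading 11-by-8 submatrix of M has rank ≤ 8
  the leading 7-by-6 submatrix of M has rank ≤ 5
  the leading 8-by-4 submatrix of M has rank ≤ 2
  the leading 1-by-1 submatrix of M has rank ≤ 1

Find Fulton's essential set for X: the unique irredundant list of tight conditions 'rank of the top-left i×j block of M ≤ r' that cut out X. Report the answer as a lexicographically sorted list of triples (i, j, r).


Rank table r_w(12×12) implied by the 24 constraints:

  row 1: 0 0 0 0 0 1 1 1 1 1 1 1
  row 2: 0 0 0 0 1 2 2 2 2 2 2 2
  row 3: 1 1 1 1 2 3 3 3 3 3 3 3
  row 4: 1 1 1 1 2 3 4 4 4 4 4 4
  row 5: 1 1 2 2 3 4 5 5 5 5 5 5
  row 6: 1 1 2 2 3 4 5 5 5 6 6 6
  row 7: 1 1 2 2 3 4 5 5 6 7 7 7
  row 8: 1 1 2 2 3 4 5 6 7 8 8 8
  row 9: 1 1 2 3 4 5 6 7 8 9 9 9
  row 10: 1 1 2 3 4 5 6 7 8 9 10 10
  row 11: 1 2 3 4 5 6 7 8 9 10 11 11
  row 12: 1 2 3 4 5 6 7 8 9 10 11 12

hence w(1..12) = (6, 5, 1, 7, 3, 10, 9, 8, 4, 11, 2, 12).

D(w) has 24 cells with 7 SE-corners; essential set:

[(1, 5, 0), (2, 4, 0), (4, 4, 1), (6, 9, 5), (7, 8, 5), (8, 4, 2), (10, 2, 1)]


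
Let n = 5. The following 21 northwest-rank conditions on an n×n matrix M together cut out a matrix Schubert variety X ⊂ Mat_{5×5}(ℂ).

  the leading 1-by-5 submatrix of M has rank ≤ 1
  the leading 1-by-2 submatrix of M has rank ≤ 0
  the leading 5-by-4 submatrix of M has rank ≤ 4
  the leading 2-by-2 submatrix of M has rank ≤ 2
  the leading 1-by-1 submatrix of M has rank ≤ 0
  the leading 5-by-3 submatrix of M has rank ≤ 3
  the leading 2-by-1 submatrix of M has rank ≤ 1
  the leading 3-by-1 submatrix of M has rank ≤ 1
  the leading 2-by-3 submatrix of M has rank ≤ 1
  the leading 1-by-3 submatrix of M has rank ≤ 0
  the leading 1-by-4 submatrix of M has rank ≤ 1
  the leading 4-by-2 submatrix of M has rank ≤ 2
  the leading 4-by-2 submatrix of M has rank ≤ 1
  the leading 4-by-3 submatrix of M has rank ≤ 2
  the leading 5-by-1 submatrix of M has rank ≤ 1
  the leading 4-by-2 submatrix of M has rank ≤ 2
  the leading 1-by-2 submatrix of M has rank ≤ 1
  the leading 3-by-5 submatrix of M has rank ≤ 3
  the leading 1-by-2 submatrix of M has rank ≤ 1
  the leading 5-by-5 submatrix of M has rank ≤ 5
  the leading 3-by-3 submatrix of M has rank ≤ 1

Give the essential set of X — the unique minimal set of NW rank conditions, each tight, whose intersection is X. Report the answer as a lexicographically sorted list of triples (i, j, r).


The tightest implied rank at each (i,j), from the 21 conditions:

  R[1]: 0 | 0 | 0 | 1 | 1
  R[2]: 1 | 1 | 1 | 2 | 2
  R[3]: 1 | 1 | 1 | 2 | 3
  R[4]: 1 | 1 | 2 | 3 | 4
  R[5]: 1 | 2 | 3 | 4 | 5

reading off 1-entries of Δ²R: w = (4, 1, 5, 3, 2).

Fulton essential set (3 of the 6 Rothe cells):

[(1, 3, 0), (3, 3, 1), (4, 2, 1)]


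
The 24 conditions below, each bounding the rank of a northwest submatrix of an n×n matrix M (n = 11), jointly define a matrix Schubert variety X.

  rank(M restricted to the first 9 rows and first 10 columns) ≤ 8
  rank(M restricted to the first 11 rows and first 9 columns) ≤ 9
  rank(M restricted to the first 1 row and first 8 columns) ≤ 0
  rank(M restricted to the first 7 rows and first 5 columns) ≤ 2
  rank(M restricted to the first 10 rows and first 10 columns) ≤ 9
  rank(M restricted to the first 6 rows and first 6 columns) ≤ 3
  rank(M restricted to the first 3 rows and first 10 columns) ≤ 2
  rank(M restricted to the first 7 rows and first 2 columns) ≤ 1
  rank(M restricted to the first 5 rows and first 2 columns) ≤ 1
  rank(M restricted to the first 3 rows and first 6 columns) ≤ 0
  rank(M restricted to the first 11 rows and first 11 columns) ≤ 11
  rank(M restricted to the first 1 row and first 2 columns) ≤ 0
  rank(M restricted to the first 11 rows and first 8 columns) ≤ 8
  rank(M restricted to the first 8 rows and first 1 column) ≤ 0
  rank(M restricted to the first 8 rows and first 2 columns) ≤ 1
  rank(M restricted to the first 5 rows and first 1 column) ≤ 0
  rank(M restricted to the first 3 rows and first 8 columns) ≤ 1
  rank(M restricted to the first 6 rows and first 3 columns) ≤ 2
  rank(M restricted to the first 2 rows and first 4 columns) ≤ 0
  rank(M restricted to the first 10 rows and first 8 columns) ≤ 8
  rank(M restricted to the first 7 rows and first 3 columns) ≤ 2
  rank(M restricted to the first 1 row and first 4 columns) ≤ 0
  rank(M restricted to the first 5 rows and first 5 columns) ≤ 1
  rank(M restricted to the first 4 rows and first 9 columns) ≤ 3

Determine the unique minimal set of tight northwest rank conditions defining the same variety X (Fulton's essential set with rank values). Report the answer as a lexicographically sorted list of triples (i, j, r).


Propagating the 24 rank bounds to every northwest block:

  i=1: 0  0  0  0  0  0  0  0  1  1  1
  i=2: 0  0  0  0  0  0  1  1  2  2  2
  i=3: 0  0  0  0  0  0  1  1  2  2  3
  i=4: 0  1  1  1  1  1  2  2  3  3  4
  i=5: 0  1  1  1  1  2  3  3  4  4  5
  i=6: 0  1  2  2  2  3  4  4  5  5  6
  i=7: 0  1  2  2  2  3  4  5  6  6  7
  i=8: 0  1  2  3  3  4  5  6  7  7  8
  i=9: 1  2  3  4  4  5  6  7  8  8  9
  i=10: 1  2  3  4  5  6  7  8  9  9  10
  i=11: 1  2  3  4  5  6  7  8  9  10  11

the unique w with this rank table is (9, 7, 11, 2, 6, 3, 8, 4, 1, 5, 10).

D(w) has 32 cells with 7 SE-corners; essential set:

[(1, 8, 0), (3, 6, 0), (3, 8, 1), (3, 10, 2), (5, 5, 1), (7, 5, 2), (8, 1, 0)]


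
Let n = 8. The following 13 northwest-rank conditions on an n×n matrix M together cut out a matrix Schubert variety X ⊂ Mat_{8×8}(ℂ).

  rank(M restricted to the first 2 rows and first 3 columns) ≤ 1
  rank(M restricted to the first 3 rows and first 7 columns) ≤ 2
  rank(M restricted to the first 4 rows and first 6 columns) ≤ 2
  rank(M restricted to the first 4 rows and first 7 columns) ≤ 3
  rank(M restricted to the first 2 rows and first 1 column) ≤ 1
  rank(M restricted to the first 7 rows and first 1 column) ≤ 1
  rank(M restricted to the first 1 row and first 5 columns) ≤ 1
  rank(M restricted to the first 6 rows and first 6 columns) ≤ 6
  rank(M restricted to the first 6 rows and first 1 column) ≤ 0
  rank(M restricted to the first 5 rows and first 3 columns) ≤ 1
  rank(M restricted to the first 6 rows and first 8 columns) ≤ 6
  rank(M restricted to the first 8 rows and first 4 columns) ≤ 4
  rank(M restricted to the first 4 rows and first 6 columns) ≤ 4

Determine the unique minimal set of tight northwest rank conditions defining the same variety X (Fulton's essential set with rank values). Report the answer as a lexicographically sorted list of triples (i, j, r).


Computing R[i][j] = min implied NW-rank bound (n=8, 13 conditions):

  0, 1, 1, 1, 1, 1, 1, 1
  0, 1, 1, 2, 2, 2, 2, 2
  0, 1, 1, 2, 2, 2, 2, 3
  0, 1, 1, 2, 2, 2, 3, 4
  0, 1, 1, 2, 3, 3, 4, 5
  0, 1, 2, 3, 4, 4, 5, 6
  1, 2, 3, 4, 5, 5, 6, 7
  1, 2, 3, 4, 5, 6, 7, 8

reading off 1-entries of Δ²R: w = (2, 4, 8, 7, 5, 3, 1, 6).

ℓ(w)=15; the 4 essential cells (i,j,r):

[(3, 7, 2), (4, 6, 2), (5, 3, 1), (6, 1, 0)]


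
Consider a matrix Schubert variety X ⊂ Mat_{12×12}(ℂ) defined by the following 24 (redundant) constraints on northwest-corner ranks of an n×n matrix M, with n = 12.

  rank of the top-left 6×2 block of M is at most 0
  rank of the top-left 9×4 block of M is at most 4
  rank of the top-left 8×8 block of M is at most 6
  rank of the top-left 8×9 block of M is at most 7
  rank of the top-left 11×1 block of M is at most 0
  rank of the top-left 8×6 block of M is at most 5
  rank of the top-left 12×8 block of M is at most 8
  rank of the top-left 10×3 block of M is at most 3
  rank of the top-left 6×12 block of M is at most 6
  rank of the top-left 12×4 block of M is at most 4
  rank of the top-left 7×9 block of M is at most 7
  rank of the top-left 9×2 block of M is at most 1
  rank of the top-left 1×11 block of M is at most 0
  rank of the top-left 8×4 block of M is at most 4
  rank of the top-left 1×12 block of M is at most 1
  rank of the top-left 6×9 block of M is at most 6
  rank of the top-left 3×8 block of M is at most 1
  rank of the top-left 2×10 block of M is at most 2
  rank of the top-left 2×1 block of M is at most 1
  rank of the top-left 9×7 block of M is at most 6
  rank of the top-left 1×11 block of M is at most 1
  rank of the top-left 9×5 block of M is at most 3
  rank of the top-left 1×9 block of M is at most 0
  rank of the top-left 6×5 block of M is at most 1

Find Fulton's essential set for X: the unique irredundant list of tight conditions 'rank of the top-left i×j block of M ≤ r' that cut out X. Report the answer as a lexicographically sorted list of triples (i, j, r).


The tightest implied rank at each (i,j), from the 24 conditions:

  row 1: 0 0 0 0 0 0 0 0 0 0 0 1
  row 2: 0 0 1 1 1 1 1 1 1 1 1 2
  row 3: 0 0 1 1 1 1 1 1 2 2 2 3
  row 4: 0 0 1 1 1 2 2 2 3 3 3 4
  row 5: 0 0 1 1 1 2 3 3 4 4 4 5
  row 6: 0 0 1 1 1 2 3 4 5 5 5 6
  row 7: 0 1 2 2 2 3 4 5 6 6 6 7
  row 8: 0 1 2 3 3 4 5 6 7 7 7 8
  row 9: 0 1 2 3 3 4 5 6 7 8 8 9
  row 10: 0 1 2 3 4 5 6 7 8 9 9 10
  row 11: 0 1 2 3 4 5 6 7 8 9 10 11
  row 12: 1 2 3 4 5 6 7 8 9 10 11 12

giving w = (12, 3, 9, 6, 7, 8, 2, 4, 10, 5, 11, 1) via Δ²R.

ℓ(w)=38; the 6 essential cells (i,j,r):

[(1, 11, 0), (3, 8, 1), (6, 2, 0), (6, 5, 1), (9, 5, 3), (11, 1, 0)]


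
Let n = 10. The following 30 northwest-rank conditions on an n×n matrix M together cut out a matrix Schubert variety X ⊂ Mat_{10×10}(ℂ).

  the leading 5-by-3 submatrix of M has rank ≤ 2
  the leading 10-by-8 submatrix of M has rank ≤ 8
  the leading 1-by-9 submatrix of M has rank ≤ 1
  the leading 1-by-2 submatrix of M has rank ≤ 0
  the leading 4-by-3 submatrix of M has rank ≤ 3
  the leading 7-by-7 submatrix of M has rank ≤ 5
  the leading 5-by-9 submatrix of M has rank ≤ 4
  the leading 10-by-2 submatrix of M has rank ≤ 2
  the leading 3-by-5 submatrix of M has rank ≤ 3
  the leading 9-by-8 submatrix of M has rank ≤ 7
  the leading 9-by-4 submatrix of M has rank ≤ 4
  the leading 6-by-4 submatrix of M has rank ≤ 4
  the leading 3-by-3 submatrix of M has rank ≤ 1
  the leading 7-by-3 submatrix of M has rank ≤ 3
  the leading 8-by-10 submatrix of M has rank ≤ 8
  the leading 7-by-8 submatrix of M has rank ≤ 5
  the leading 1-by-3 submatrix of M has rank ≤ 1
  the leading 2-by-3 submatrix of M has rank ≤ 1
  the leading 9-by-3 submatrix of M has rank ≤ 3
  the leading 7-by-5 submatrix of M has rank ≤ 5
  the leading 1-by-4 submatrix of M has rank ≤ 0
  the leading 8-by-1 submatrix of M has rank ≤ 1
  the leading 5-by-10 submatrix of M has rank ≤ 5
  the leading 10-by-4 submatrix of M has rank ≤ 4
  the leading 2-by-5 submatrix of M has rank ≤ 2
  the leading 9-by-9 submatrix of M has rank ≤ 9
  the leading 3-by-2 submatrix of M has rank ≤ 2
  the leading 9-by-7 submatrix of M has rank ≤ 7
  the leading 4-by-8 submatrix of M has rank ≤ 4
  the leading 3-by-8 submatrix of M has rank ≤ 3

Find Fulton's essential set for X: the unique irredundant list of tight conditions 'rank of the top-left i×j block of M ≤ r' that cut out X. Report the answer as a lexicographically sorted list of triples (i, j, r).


Propagating the 30 rank bounds to every northwest block:

  0, 0, 0, 0, 1, 1, 1, 1, 1, 1
  1, 1, 1, 1, 2, 2, 2, 2, 2, 2
  1, 1, 1, 2, 3, 3, 3, 3, 3, 3
  1, 2, 2, 3, 4, 4, 4, 4, 4, 4
  1, 2, 2, 3, 4, 4, 4, 4, 4, 5
  1, 2, 3, 4, 5, 5, 5, 5, 5, 6
  1, 2, 3, 4, 5, 5, 5, 5, 6, 7
  1, 2, 3, 4, 5, 6, 6, 6, 7, 8
  1, 2, 3, 4, 5, 6, 7, 7, 8, 9
  1, 2, 3, 4, 5, 6, 7, 8, 9, 10

hence w(1..10) = (5, 1, 4, 2, 10, 3, 9, 6, 7, 8).

ℓ(w)=14; the 5 essential cells (i,j,r):

[(1, 4, 0), (3, 3, 1), (5, 3, 2), (5, 9, 4), (7, 8, 5)]


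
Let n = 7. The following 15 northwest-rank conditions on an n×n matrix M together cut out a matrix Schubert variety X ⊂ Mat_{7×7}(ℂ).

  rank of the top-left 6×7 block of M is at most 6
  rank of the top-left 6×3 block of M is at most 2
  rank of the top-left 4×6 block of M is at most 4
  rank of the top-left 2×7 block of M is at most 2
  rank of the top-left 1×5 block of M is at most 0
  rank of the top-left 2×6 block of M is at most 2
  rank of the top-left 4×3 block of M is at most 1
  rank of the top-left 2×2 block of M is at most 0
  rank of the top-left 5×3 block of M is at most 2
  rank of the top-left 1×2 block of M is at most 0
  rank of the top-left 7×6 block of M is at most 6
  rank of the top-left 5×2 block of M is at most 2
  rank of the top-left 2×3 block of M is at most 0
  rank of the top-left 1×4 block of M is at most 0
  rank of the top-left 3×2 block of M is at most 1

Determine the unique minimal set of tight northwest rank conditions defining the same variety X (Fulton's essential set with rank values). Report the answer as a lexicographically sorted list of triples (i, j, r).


Rank table r_w(7×7) implied by the 15 constraints:

  R[1]: 0, 0, 0, 0, 0, 1, 1
  R[2]: 0, 0, 0, 1, 1, 2, 2
  R[3]: 1, 1, 1, 2, 2, 3, 3
  R[4]: 1, 1, 1, 2, 3, 4, 4
  R[5]: 1, 2, 2, 3, 4, 5, 5
  R[6]: 1, 2, 2, 3, 4, 5, 6
  R[7]: 1, 2, 3, 4, 5, 6, 7

hence w(1..7) = (6, 4, 1, 5, 2, 7, 3).

Fulton essential set (4 of the 11 Rothe cells):

[(1, 5, 0), (2, 3, 0), (4, 3, 1), (6, 3, 2)]


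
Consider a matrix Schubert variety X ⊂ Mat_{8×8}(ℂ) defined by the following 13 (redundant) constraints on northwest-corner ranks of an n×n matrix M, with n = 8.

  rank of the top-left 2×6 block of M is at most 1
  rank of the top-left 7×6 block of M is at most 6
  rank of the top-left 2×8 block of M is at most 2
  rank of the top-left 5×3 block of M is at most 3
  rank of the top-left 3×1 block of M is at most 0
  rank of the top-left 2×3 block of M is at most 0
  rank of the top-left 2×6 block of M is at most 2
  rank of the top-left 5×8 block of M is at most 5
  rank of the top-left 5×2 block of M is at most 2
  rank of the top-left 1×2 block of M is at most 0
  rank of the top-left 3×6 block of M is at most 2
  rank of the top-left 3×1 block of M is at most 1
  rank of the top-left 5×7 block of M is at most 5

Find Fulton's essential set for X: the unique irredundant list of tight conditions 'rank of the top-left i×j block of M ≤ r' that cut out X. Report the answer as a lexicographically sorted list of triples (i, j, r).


Computing R[i][j] = min implied NW-rank bound (n=8, 13 conditions):

  i=1: 0 0 0 1 1 1 1 1
  i=2: 0 0 0 1 1 1 2 2
  i=3: 0 1 1 2 2 2 3 3
  i=4: 1 2 2 3 3 3 4 4
  i=5: 1 2 3 4 4 4 5 5
  i=6: 1 2 3 4 5 5 6 6
  i=7: 1 2 3 4 5 6 7 7
  i=8: 1 2 3 4 5 6 7 8

second differences of R give the permutation w = (4, 7, 2, 1, 3, 5, 6, 8).

Rothe diagram D(w) (9 cells), 3 SE-corners (essential conditions):

[(2, 3, 0), (2, 6, 1), (3, 1, 0)]


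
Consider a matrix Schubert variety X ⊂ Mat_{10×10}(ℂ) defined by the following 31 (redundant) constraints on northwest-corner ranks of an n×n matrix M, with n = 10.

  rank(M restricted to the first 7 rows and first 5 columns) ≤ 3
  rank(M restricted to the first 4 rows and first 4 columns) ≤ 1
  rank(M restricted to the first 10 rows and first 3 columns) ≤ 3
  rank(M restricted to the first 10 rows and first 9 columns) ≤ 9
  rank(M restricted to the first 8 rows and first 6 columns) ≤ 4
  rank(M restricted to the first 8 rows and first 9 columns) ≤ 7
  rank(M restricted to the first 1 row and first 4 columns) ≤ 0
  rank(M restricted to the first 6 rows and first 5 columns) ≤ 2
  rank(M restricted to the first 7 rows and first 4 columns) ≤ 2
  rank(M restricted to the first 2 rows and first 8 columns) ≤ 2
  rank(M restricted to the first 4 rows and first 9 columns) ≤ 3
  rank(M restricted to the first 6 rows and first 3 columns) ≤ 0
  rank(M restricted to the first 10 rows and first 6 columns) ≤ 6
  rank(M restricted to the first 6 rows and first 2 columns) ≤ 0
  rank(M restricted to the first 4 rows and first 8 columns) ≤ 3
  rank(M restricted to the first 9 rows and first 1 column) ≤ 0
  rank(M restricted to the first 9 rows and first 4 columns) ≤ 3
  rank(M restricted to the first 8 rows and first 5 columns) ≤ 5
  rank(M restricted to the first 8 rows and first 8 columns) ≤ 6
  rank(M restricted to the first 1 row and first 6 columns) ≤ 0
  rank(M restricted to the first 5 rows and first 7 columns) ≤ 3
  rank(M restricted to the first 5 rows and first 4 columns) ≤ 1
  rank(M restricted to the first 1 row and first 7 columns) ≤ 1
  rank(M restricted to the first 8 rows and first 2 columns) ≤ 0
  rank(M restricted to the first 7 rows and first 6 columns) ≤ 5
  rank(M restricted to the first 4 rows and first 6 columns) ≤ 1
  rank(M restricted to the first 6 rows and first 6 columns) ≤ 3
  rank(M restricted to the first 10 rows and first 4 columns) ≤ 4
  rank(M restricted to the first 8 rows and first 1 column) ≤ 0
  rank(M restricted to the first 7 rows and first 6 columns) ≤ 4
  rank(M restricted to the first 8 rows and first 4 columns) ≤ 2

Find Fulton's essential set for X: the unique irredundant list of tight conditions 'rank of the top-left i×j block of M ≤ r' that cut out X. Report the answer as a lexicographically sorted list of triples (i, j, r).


Recovering R(i,j) via the rank-extension bound from the 31 conditions:

  i=1: 0  0  0  0  0  0  1  1  1  1
  i=2: 0  0  0  1  1  1  2  2  2  2
  i=3: 0  0  0  1  1  1  2  3  3  3
  i=4: 0  0  0  1  1  1  2  3  3  4
  i=5: 0  0  0  1  2  2  3  4  4  5
  i=6: 0  0  0  1  2  3  4  5  5  6
  i=7: 0  0  1  2  3  4  5  6  6  7
  i=8: 0  0  1  2  3  4  5  6  7  8
  i=9: 0  1  2  3  4  5  6  7  8  9
  i=10: 1  2  3  4  5  6  7  8  9  10

second differences of R give the permutation w = (7, 4, 8, 10, 5, 6, 3, 9, 2, 1).

6 SE-corners of the 31-cell Rothe diagram give Ess(w):

[(1, 6, 0), (4, 6, 1), (4, 9, 3), (6, 3, 0), (8, 2, 0), (9, 1, 0)]


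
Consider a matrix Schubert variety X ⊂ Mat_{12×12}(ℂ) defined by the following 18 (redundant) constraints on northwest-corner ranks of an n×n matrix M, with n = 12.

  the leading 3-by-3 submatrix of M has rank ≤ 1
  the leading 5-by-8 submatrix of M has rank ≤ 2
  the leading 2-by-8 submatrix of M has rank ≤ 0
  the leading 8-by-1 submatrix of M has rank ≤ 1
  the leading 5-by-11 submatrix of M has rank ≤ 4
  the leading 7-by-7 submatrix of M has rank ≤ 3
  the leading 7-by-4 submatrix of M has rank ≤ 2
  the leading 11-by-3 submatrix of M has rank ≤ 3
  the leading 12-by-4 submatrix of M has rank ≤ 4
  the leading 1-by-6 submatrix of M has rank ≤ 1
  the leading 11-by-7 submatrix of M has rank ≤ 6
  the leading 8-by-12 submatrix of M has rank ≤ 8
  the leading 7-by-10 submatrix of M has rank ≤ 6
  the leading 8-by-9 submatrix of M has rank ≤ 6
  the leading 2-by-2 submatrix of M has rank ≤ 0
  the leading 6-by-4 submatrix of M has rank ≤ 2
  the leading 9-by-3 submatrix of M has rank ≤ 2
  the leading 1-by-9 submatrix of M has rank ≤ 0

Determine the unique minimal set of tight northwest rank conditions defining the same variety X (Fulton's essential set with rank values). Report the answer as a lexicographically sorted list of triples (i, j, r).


Recovering R(i,j) via the rank-extension bound from the 18 conditions:

  0 | 0 | 0 | 0 | 0 | 0 | 0 | 0 | 0 | 1 | 1 | 1
  0 | 0 | 0 | 0 | 0 | 0 | 0 | 0 | 1 | 2 | 2 | 2
  1 | 1 | 1 | 1 | 1 | 1 | 1 | 1 | 2 | 3 | 3 | 3
  1 | 2 | 2 | 2 | 2 | 2 | 2 | 2 | 3 | 4 | 4 | 4
  1 | 2 | 2 | 2 | 2 | 2 | 2 | 2 | 3 | 4 | 4 | 5
  1 | 2 | 2 | 2 | 3 | 3 | 3 | 3 | 4 | 5 | 5 | 6
  1 | 2 | 2 | 2 | 3 | 3 | 3 | 4 | 5 | 6 | 6 | 7
  1 | 2 | 2 | 3 | 4 | 4 | 4 | 5 | 6 | 7 | 7 | 8
  1 | 2 | 2 | 3 | 4 | 5 | 5 | 6 | 7 | 8 | 8 | 9
  1 | 2 | 3 | 4 | 5 | 6 | 6 | 7 | 8 | 9 | 9 | 10
  1 | 2 | 3 | 4 | 5 | 6 | 6 | 7 | 8 | 9 | 10 | 11
  1 | 2 | 3 | 4 | 5 | 6 | 7 | 8 | 9 | 10 | 11 | 12

second differences of R give the permutation w = (10, 9, 1, 2, 12, 5, 8, 4, 6, 3, 11, 7).

Fulton essential set (8 of the 33 Rothe cells):

[(1, 9, 0), (2, 8, 0), (5, 8, 2), (5, 11, 4), (7, 4, 2), (7, 7, 3), (9, 3, 2), (11, 7, 6)]


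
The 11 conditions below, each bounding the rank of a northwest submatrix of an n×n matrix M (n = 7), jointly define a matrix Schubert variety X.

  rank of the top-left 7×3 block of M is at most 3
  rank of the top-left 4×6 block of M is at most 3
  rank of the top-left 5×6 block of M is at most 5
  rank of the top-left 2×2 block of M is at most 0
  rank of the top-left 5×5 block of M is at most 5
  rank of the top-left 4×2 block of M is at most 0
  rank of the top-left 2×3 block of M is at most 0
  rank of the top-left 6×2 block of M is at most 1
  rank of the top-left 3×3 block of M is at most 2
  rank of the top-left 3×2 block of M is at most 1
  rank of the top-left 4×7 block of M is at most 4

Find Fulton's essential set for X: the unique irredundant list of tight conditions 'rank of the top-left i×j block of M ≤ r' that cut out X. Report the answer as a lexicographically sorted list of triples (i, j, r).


Propagating the 11 rank bounds to every northwest block:

  R[1]: 0, 0, 0, 1, 1, 1, 1
  R[2]: 0, 0, 0, 1, 2, 2, 2
  R[3]: 0, 0, 1, 2, 3, 3, 3
  R[4]: 0, 0, 1, 2, 3, 3, 4
  R[5]: 1, 1, 2, 3, 4, 4, 5
  R[6]: 1, 1, 2, 3, 4, 5, 6
  R[7]: 1, 2, 3, 4, 5, 6, 7

second differences of R give the permutation w = (4, 5, 3, 7, 1, 6, 2).

ℓ(w)=12; the 4 essential cells (i,j,r):

[(2, 3, 0), (4, 2, 0), (4, 6, 3), (6, 2, 1)]


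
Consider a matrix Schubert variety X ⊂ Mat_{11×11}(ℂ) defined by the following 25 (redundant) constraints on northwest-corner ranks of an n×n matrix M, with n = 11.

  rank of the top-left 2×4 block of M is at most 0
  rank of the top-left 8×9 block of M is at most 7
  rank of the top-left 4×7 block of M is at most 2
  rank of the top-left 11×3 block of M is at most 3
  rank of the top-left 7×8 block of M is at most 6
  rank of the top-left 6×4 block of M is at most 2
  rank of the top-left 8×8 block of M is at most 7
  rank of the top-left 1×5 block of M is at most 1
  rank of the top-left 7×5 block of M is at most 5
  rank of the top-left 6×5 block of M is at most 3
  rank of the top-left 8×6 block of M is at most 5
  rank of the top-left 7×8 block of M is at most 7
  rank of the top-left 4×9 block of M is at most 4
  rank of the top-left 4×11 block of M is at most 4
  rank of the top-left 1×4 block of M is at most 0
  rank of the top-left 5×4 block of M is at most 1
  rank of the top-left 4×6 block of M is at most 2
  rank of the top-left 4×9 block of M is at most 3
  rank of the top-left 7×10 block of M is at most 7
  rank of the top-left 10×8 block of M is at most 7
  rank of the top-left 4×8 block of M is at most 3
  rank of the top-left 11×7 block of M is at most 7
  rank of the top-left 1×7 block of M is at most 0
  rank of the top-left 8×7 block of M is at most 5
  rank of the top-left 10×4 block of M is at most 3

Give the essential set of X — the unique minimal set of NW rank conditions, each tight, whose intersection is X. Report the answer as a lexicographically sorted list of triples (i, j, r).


Propagating the 25 rank bounds to every northwest block:

  row 1: 0, 0, 0, 0, 0, 0, 0, 1, 1, 1, 1
  row 2: 0, 0, 0, 0, 1, 1, 1, 2, 2, 2, 2
  row 3: 1, 1, 1, 1, 2, 2, 2, 3, 3, 3, 3
  row 4: 1, 1, 1, 1, 2, 2, 2, 3, 3, 4, 4
  row 5: 1, 1, 1, 1, 2, 3, 3, 4, 4, 5, 5
  row 6: 1, 2, 2, 2, 3, 4, 4, 5, 5, 6, 6
  row 7: 1, 2, 3, 3, 4, 5, 5, 6, 6, 7, 7
  row 8: 1, 2, 3, 3, 4, 5, 5, 6, 7, 8, 8
  row 9: 1, 2, 3, 3, 4, 5, 6, 7, 8, 9, 9
  row 10: 1, 2, 3, 3, 4, 5, 6, 7, 8, 9, 10
  row 11: 1, 2, 3, 4, 5, 6, 7, 8, 9, 10, 11

second differences of R give the permutation w = (8, 5, 1, 10, 6, 2, 3, 9, 7, 11, 4).

|D(w)|=24, |Ess(w)|=7:

[(1, 7, 0), (2, 4, 0), (4, 7, 2), (4, 9, 3), (5, 4, 1), (8, 7, 5), (10, 4, 3)]


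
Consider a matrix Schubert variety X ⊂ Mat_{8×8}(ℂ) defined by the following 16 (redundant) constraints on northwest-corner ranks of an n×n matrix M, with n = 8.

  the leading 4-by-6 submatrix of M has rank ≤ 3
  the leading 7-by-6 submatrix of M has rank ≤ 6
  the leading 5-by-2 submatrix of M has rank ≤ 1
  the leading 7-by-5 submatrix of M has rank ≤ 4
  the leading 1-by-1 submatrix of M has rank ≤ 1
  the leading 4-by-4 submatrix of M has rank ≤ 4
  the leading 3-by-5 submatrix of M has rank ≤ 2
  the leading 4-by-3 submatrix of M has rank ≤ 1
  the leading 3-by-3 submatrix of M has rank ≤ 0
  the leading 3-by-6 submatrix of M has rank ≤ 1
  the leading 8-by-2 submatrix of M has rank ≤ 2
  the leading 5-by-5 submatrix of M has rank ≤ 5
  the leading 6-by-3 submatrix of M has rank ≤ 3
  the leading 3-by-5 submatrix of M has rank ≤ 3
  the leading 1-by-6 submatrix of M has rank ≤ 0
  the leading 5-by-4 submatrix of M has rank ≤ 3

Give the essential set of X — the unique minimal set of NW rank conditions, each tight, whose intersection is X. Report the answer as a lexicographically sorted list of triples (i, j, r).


Rank table r_w(8×8) implied by the 16 constraints:

  R[1]: 0 | 0 | 0 | 0 | 0 | 0 | 1 | 1
  R[2]: 0 | 0 | 0 | 1 | 1 | 1 | 2 | 2
  R[3]: 0 | 0 | 0 | 1 | 1 | 1 | 2 | 3
  R[4]: 1 | 1 | 1 | 2 | 2 | 2 | 3 | 4
  R[5]: 1 | 1 | 2 | 3 | 3 | 3 | 4 | 5
  R[6]: 1 | 2 | 3 | 4 | 4 | 4 | 5 | 6
  R[7]: 1 | 2 | 3 | 4 | 4 | 5 | 6 | 7
  R[8]: 1 | 2 | 3 | 4 | 5 | 6 | 7 | 8

second differences of R give the permutation w = (7, 4, 8, 1, 3, 2, 6, 5).

Fulton essential set (5 of the 16 Rothe cells):

[(1, 6, 0), (3, 3, 0), (3, 6, 1), (5, 2, 1), (7, 5, 4)]


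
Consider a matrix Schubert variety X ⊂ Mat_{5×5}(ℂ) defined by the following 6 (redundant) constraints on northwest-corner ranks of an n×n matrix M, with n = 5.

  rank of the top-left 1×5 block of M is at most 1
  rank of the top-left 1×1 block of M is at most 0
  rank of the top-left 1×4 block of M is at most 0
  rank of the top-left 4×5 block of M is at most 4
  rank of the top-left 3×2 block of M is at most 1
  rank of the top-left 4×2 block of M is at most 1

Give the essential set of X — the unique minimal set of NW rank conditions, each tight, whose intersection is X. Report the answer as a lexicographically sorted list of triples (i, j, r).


Recovering R(i,j) via the rank-extension bound from the 6 conditions:

  i=1: 0  0  0  0  1
  i=2: 1  1  1  1  2
  i=3: 1  1  2  2  3
  i=4: 1  1  2  3  4
  i=5: 1  2  3  4  5

giving w = (5, 1, 3, 4, 2) via Δ²R.

2 SE-corners of the 6-cell Rothe diagram give Ess(w):

[(1, 4, 0), (4, 2, 1)]


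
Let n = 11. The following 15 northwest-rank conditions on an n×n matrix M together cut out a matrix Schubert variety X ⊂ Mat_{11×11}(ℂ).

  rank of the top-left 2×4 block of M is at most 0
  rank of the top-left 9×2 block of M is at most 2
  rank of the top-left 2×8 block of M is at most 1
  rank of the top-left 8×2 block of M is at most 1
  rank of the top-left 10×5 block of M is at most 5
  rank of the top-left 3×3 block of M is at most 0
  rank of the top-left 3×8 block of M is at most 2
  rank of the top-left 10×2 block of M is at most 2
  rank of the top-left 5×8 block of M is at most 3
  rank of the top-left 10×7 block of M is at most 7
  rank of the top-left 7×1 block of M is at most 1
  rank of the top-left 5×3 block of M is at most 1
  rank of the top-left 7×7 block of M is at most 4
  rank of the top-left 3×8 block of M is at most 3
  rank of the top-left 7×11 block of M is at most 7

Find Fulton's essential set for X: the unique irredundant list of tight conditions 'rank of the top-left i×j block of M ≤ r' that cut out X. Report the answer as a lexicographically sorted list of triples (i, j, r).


Propagating the 15 rank bounds to every northwest block:

  R[1]: 0  0  0  0  1  1  1  1  1  1  1
  R[2]: 0  0  0  0  1  1  1  1  2  2  2
  R[3]: 0  0  0  1  2  2  2  2  3  3  3
  R[4]: 1  1  1  2  3  3  3  3  4  4  4
  R[5]: 1  1  1  2  3  3  3  3  4  5  5
  R[6]: 1  1  2  3  4  4  4  4  5  6  6
  R[7]: 1  1  2  3  4  4  4  5  6  7  7
  R[8]: 1  1  2  3  4  5  5  6  7  8  8
  R[9]: 1  2  3  4  5  6  6  7  8  9  9
  R[10]: 1  2  3  4  5  6  7  8  9  10  10
  R[11]: 1  2  3  4  5  6  7  8  9  10  11

hence w(1..11) = (5, 9, 4, 1, 10, 3, 8, 6, 2, 7, 11).

Rothe diagram D(w) (24 cells), 7 SE-corners (essential conditions):

[(2, 4, 0), (2, 8, 1), (3, 3, 0), (5, 3, 1), (5, 8, 3), (7, 7, 4), (8, 2, 1)]


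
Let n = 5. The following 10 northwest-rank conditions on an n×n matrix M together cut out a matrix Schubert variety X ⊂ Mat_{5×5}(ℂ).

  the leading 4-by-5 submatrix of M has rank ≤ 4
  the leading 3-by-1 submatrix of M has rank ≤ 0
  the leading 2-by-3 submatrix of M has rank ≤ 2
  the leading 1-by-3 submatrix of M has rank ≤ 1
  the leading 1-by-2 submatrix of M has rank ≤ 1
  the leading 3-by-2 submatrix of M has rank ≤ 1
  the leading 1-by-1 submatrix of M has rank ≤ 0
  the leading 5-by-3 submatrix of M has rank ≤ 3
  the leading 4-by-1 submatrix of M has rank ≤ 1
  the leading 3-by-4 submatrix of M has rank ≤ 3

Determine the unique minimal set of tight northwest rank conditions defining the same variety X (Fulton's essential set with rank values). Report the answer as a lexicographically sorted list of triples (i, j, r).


Propagating the 10 rank bounds to every northwest block:

  0 1 1 1 1
  0 1 2 2 2
  0 1 2 3 3
  1 2 3 4 4
  1 2 3 4 5

reading off 1-entries of Δ²R: w = (2, 3, 4, 1, 5).

Fulton essential set (1 of the 3 Rothe cells):

[(3, 1, 0)]
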